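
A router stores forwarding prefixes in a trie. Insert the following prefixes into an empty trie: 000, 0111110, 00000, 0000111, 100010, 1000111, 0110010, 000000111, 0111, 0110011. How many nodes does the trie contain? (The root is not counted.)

31

Trace insertions, counting only characters that open a new branch:
  "000" → 3 new (0, 0, 0)
  "0111110" → prefix "0" already present; 6 new (1, 1, 1, 1, 1, 0)
  "00000" → prefix "000" already present; 2 new (0, 0)
  "0000111" → prefix "0000" already present; 3 new (1, 1, 1)
  "100010" → 6 new (1, 0, 0, 0, 1, 0)
  "1000111" → prefix "10001" already present; 2 new (1, 1)
  "0110010" → prefix "011" already present; 4 new (0, 0, 1, 0)
  "000000111" → prefix "00000" already present; 4 new (0, 1, 1, 1)
  "0111" → prefix "0111" already present; 0 new (none)
  "0110011" → prefix "011001" already present; 1 new (1)
Total nodes = 3 + 6 + 2 + 3 + 6 + 2 + 4 + 4 + 0 + 1 = 31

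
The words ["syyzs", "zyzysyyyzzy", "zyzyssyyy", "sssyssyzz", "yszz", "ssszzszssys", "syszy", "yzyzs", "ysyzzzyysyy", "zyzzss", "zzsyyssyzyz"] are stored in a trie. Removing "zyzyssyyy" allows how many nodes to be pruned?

4

After clearing the end-marker at "zyzyssyyy", prune upward until reaching a node still needed by another word.
The suffix "syyy" (4 nodes) is used only by "zyzyssyyy"; the node for "zyzys" still has the child "y", so pruning stops there.
Nodes removed: 4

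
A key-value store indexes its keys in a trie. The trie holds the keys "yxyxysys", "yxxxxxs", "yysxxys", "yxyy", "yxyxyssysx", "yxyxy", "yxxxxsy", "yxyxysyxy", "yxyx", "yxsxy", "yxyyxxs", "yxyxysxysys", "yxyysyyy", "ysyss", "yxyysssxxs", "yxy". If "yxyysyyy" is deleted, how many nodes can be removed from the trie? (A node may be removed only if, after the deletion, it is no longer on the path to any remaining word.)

A node on "yxyysyyy"'s path can go only if nothing else ends at it or branches off below it.
The suffix "yyy" (3 nodes) is used only by "yxyysyyy"; the node for "yxyys" still has the child "s", so pruning stops there.
Nodes removed: 3

3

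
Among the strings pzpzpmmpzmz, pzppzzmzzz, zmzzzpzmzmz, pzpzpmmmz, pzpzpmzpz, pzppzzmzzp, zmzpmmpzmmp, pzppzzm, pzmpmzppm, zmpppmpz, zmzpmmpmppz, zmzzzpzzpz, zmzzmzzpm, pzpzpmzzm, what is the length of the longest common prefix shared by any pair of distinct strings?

9

Equivalently: take the maximum, over all pairs, of their longest common prefix length.
e.g. "pzppzzmzzp" and "pzppzzmzzz" share the prefix "pzppzzmzz" of length 9; no pair shares a longer one.
Longest shared-prefix length: 9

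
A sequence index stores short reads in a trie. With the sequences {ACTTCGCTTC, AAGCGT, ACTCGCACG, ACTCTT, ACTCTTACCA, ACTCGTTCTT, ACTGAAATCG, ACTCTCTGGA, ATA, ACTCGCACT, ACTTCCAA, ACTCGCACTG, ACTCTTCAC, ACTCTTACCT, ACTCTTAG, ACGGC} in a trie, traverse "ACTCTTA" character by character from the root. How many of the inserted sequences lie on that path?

1

Walk "ACTCTTA" from the root; an end-of-word marker is hit whenever a stored word is a prefix of "ACTCTTA".
Prefixes of the query that are stored words: "ACTCTT"
Count: 1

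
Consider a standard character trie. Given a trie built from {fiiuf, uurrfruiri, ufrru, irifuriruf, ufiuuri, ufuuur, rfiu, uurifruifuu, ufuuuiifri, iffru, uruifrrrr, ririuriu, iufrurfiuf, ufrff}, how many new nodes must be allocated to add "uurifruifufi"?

2

"uurifruifu" is already a path in the trie; the remaining "fi" must be added.
New nodes needed: |"uurifruifufi"| − 10 = 12 − 10 = 2.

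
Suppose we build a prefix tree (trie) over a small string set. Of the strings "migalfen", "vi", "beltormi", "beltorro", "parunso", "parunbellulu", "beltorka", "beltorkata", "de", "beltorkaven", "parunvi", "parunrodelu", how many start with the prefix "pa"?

4

Walk to "pa"; the words in its subtree are exactly those with that prefix.
Words under "pa": parunbellulu, parunrodelu, parunso, parunvi
Count: 4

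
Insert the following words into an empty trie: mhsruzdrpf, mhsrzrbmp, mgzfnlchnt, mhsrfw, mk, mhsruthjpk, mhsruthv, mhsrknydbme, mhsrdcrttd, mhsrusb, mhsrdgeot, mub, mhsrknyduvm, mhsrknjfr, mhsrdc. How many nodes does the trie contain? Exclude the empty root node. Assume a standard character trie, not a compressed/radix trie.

60

Count nodes per top-level branch (shared prefixes stored once):
  'm'-branch (mgzfnlchnt, mhsrdc, mhsrdcrttd, mhsrdgeot, mhsrfw, mhsrknjfr, mhsrknydbme, mhsrknyduvm, mhsrusb, mhsruthjpk, mhsruthv, mhsruzdrpf, mhsrzrbmp, mk, mub): 60 nodes
Sum: 60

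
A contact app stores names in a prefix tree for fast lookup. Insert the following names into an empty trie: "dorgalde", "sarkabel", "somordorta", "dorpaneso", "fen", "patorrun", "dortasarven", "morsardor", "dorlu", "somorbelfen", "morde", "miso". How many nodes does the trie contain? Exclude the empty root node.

72

For each word, the new-node count is its length minus the longest prefix already in the trie:
  "dorgalde" → 8 new (d, o, r, g, a, l, d, e)
  "sarkabel" → 8 new (s, a, r, k, a, b, e, l)
  "somordorta" → prefix "s" already present; 9 new (o, m, o, r, d, o, r, t, a)
  "dorpaneso" → prefix "dor" already present; 6 new (p, a, n, e, s, o)
  "fen" → 3 new (f, e, n)
  "patorrun" → 8 new (p, a, t, o, r, r, u, n)
  "dortasarven" → prefix "dor" already present; 8 new (t, a, s, a, r, v, e, n)
  "morsardor" → 9 new (m, o, r, s, a, r, d, o, r)
  "dorlu" → prefix "dor" already present; 2 new (l, u)
  "somorbelfen" → prefix "somor" already present; 6 new (b, e, l, f, e, n)
  "morde" → prefix "mor" already present; 2 new (d, e)
  "miso" → prefix "m" already present; 3 new (i, s, o)
Total nodes = 8 + 8 + 9 + 6 + 3 + 8 + 8 + 9 + 2 + 6 + 2 + 3 = 72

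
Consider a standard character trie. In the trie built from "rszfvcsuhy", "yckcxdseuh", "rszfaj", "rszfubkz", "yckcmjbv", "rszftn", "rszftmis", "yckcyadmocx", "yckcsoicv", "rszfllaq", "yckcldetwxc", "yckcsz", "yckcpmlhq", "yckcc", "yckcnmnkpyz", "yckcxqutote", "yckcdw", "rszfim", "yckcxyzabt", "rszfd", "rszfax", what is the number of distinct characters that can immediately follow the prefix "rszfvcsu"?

1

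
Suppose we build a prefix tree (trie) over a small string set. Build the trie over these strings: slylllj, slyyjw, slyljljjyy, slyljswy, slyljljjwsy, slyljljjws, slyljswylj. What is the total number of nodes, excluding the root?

Count nodes per top-level branch (shared prefixes stored once):
  's'-branch (slyljljjws, slyljljjwsy, slyljljjyy, slyljswy, slyljswylj, slylllj, slyyjw): 24 nodes
Sum: 24

24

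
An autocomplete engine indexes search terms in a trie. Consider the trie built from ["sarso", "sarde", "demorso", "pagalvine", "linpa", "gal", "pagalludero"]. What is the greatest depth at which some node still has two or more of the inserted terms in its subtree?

Look for the deepest trie node that still has at least two words in its subtree.
e.g. "pagalludero" and "pagalvine" share the prefix "pagal" of length 5; no pair shares a longer one.
Longest shared-prefix length: 5

5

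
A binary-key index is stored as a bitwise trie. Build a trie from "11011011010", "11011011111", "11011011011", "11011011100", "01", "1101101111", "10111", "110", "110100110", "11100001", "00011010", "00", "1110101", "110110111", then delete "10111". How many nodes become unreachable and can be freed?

Walk "10111" from the leaf back toward the root, removing each node that no remaining word uses.
The suffix "0111" (4 nodes) is used only by "10111"; the node for "1" still has the child "1", so pruning stops there.
Nodes removed: 4

4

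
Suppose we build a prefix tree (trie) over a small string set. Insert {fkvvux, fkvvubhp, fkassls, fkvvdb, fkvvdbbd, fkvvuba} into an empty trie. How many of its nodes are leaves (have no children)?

5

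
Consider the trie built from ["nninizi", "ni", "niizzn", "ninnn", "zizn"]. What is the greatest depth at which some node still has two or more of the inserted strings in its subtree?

2

Equivalently: take the maximum, over all pairs, of their longest common prefix length.
"ni" and "niizzn" agree on "ni" (2 characters) before diverging; nothing deeper is shared.
Longest shared-prefix length: 2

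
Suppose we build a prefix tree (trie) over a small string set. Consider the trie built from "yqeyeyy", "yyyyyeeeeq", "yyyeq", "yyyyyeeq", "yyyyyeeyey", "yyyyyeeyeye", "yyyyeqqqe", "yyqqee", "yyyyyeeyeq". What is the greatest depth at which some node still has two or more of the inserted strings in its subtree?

Equivalently: take the maximum, over all pairs, of their longest common prefix length.
e.g. "yyyyyeeyey" and "yyyyyeeyeye" share the prefix "yyyyyeeyey" of length 10; no pair shares a longer one.
Longest shared-prefix length: 10

10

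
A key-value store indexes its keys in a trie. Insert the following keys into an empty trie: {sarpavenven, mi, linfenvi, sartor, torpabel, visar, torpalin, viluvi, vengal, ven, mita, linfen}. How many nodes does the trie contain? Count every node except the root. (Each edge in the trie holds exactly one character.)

Insert word by word; a character creates a node only if that edge doesn't already exist:
  "sarpavenven" → 11 new (s, a, r, p, a, v, e, n, v, e, n)
  "mi" → 2 new (m, i)
  "linfenvi" → 8 new (l, i, n, f, e, n, v, i)
  "sartor" → prefix "sar" already present; 3 new (t, o, r)
  "torpabel" → 8 new (t, o, r, p, a, b, e, l)
  "visar" → 5 new (v, i, s, a, r)
  "torpalin" → prefix "torpa" already present; 3 new (l, i, n)
  "viluvi" → prefix "vi" already present; 4 new (l, u, v, i)
  "vengal" → prefix "v" already present; 5 new (e, n, g, a, l)
  "ven" → prefix "ven" already present; 0 new (none)
  "mita" → prefix "mi" already present; 2 new (t, a)
  "linfen" → prefix "linfen" already present; 0 new (none)
Total nodes = 11 + 2 + 8 + 3 + 8 + 5 + 3 + 4 + 5 + 0 + 2 + 0 = 51

51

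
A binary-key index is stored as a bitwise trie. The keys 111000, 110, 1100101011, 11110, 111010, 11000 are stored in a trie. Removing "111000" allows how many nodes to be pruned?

2

After clearing the end-marker at "111000", prune upward until reaching a node still needed by another word.
The suffix "00" (2 nodes) is used only by "111000"; the node for "1110" still has the child "1", so pruning stops there.
Nodes removed: 2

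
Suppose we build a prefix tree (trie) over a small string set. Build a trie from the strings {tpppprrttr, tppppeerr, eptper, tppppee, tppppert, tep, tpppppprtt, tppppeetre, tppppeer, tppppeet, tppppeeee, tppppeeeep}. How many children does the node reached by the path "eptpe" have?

Walk "eptpe" from the root, arriving at one node.
Distinct next characters after "eptpe": r.
That node has 1 child edge.

1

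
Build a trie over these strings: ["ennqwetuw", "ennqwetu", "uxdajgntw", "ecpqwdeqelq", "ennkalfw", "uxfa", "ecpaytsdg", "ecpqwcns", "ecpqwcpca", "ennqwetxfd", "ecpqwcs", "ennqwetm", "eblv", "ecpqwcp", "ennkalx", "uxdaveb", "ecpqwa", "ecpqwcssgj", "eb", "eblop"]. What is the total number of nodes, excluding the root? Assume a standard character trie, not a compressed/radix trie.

65

Trace insertions, counting only characters that open a new branch:
  "ennqwetuw" → 9 new (e, n, n, q, w, e, t, u, w)
  "ennqwetu" → prefix "ennqwetu" already present; 0 new (none)
  "uxdajgntw" → 9 new (u, x, d, a, j, g, n, t, w)
  "ecpqwdeqelq" → prefix "e" already present; 10 new (c, p, q, w, d, e, q, e, l, q)
  "ennkalfw" → prefix "enn" already present; 5 new (k, a, l, f, w)
  "uxfa" → prefix "ux" already present; 2 new (f, a)
  "ecpaytsdg" → prefix "ecp" already present; 6 new (a, y, t, s, d, g)
  "ecpqwcns" → prefix "ecpqw" already present; 3 new (c, n, s)
  "ecpqwcpca" → prefix "ecpqwc" already present; 3 new (p, c, a)
  "ennqwetxfd" → prefix "ennqwet" already present; 3 new (x, f, d)
  "ecpqwcs" → prefix "ecpqwc" already present; 1 new (s)
  "ennqwetm" → prefix "ennqwet" already present; 1 new (m)
  "eblv" → prefix "e" already present; 3 new (b, l, v)
  "ecpqwcp" → prefix "ecpqwcp" already present; 0 new (none)
  "ennkalx" → prefix "ennkal" already present; 1 new (x)
  "uxdaveb" → prefix "uxda" already present; 3 new (v, e, b)
  "ecpqwa" → prefix "ecpqw" already present; 1 new (a)
  "ecpqwcssgj" → prefix "ecpqwcs" already present; 3 new (s, g, j)
  "eb" → prefix "eb" already present; 0 new (none)
  "eblop" → prefix "ebl" already present; 2 new (o, p)
Total nodes = 9 + 0 + 9 + 10 + 5 + 2 + 6 + 3 + 3 + 3 + 1 + 1 + 3 + 0 + 1 + 3 + 1 + 3 + 0 + 2 = 65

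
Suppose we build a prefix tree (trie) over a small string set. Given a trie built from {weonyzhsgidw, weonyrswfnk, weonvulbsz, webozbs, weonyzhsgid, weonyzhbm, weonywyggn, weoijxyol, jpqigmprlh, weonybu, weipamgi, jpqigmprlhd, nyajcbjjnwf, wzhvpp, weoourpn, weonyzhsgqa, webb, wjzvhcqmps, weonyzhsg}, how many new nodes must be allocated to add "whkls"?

4

"w" is already a path in the trie; the remaining "hkls" must be added.
New nodes needed: |"whkls"| − 1 = 5 − 1 = 4.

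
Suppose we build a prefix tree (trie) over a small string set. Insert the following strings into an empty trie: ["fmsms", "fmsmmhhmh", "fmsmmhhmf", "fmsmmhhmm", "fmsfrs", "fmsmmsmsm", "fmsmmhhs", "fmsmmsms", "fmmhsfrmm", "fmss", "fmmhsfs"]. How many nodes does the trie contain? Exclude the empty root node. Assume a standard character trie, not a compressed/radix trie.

Trace insertions, counting only characters that open a new branch:
  "fmsms" → 5 new (f, m, s, m, s)
  "fmsmmhhmh" → prefix "fmsm" already present; 5 new (m, h, h, m, h)
  "fmsmmhhmf" → prefix "fmsmmhhm" already present; 1 new (f)
  "fmsmmhhmm" → prefix "fmsmmhhm" already present; 1 new (m)
  "fmsfrs" → prefix "fms" already present; 3 new (f, r, s)
  "fmsmmsmsm" → prefix "fmsmm" already present; 4 new (s, m, s, m)
  "fmsmmhhs" → prefix "fmsmmhh" already present; 1 new (s)
  "fmsmmsms" → prefix "fmsmmsms" already present; 0 new (none)
  "fmmhsfrmm" → prefix "fm" already present; 7 new (m, h, s, f, r, m, m)
  "fmss" → prefix "fms" already present; 1 new (s)
  "fmmhsfs" → prefix "fmmhsf" already present; 1 new (s)
Total nodes = 5 + 5 + 1 + 1 + 3 + 4 + 1 + 0 + 7 + 1 + 1 = 29

29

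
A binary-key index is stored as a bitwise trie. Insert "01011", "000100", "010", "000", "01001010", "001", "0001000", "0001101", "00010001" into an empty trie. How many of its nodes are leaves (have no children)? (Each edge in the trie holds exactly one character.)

5

Leaves are exactly the stored words that no other stored word extends.
Those words: "00010001", "0001101", "001", "01001010", "01011"
Leaf count: 5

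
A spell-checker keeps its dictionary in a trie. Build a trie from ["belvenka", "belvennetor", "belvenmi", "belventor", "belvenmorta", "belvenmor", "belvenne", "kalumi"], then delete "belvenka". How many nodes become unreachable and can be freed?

A node on "belvenka"'s path can go only if nothing else ends at it or branches off below it.
The suffix "ka" (2 nodes) is used only by "belvenka"; the node for "belven" still has the child "n", so pruning stops there.
Nodes removed: 2

2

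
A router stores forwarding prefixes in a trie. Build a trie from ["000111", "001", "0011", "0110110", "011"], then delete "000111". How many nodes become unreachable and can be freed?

A node on "000111"'s path can go only if nothing else ends at it or branches off below it.
The suffix "0111" (4 nodes) is used only by "000111"; the node for "00" still has the child "1", so pruning stops there.
Nodes removed: 4

4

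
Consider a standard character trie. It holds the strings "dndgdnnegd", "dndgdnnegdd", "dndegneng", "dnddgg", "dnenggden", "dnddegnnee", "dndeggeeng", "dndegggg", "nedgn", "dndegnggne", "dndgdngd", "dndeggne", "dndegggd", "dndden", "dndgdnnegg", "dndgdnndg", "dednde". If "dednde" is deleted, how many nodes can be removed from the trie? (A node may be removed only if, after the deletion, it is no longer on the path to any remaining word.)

A node on "dednde"'s path can go only if nothing else ends at it or branches off below it.
The suffix "ednde" (5 nodes) is used only by "dednde"; the node for "d" still has the child "n", so pruning stops there.
Nodes removed: 5

5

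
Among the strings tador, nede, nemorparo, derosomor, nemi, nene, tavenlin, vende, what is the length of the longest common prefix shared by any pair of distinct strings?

3

Equivalently: take the maximum, over all pairs, of their longest common prefix length.
"nemi" and "nemorparo" agree on "nem" (3 characters) before diverging; nothing deeper is shared.
Longest shared-prefix length: 3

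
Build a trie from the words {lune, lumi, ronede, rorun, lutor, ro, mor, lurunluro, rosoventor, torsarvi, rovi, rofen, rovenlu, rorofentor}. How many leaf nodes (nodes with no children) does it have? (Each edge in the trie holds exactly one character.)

13

Leaves are exactly the stored words that no other stored word extends.
Those words: "lumi", "lune", "lurunluro", "lutor", "mor", "rofen", "ronede", "rorofentor", "rorun", "rosoventor", "rovenlu", "rovi", "torsarvi"
Leaf count: 13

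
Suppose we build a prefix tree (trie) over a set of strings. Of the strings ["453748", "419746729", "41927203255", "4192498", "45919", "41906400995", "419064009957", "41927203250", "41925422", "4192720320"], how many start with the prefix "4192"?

Traverse to the node for "4192", then collect every word in that subtree.
Matches: "4192498", "41925422", "4192720320", "41927203250", "41927203255"
Count: 5

5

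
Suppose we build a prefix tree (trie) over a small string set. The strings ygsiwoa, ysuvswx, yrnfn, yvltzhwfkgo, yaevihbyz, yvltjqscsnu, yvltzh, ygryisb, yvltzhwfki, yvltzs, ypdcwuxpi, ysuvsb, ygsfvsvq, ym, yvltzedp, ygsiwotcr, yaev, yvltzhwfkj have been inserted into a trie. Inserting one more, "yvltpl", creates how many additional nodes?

"yvlt" is already a path in the trie; the remaining "pl" must be added.
New nodes needed: |"yvltpl"| − 4 = 6 − 4 = 2.

2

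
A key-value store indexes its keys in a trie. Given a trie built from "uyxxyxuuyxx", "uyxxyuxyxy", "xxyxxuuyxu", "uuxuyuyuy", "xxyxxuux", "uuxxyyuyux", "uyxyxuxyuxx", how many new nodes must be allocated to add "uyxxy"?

0

Every character of "uyxxy" already lies on an existing path (it is a prefix of some stored word).
No new nodes are needed: 0.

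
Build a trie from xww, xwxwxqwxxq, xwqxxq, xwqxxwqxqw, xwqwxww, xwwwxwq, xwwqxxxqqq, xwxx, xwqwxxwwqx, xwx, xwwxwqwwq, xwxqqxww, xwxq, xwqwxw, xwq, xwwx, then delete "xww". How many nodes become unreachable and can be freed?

0

A node on "xww"'s path can go only if nothing else ends at it or branches off below it.
Every node on "xww" is still needed (e.g. by "xwwwxwq"), so nothing is freed.
Nodes removed: 0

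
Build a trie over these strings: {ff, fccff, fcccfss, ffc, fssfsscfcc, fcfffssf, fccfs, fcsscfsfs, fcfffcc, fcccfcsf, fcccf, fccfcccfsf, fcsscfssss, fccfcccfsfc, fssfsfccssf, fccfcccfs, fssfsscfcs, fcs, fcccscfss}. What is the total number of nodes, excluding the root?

Trace insertions, counting only characters that open a new branch:
  "ff" → 2 new (f, f)
  "fccff" → prefix "f" already present; 4 new (c, c, f, f)
  "fcccfss" → prefix "fcc" already present; 4 new (c, f, s, s)
  "ffc" → prefix "ff" already present; 1 new (c)
  "fssfsscfcc" → prefix "f" already present; 9 new (s, s, f, s, s, c, f, c, c)
  "fcfffssf" → prefix "fc" already present; 6 new (f, f, f, s, s, f)
  "fccfs" → prefix "fccf" already present; 1 new (s)
  "fcsscfsfs" → prefix "fc" already present; 7 new (s, s, c, f, s, f, s)
  "fcfffcc" → prefix "fcfff" already present; 2 new (c, c)
  "fcccfcsf" → prefix "fcccf" already present; 3 new (c, s, f)
  "fcccf" → prefix "fcccf" already present; 0 new (none)
  "fccfcccfsf" → prefix "fccf" already present; 6 new (c, c, c, f, s, f)
  "fcsscfssss" → prefix "fcsscfs" already present; 3 new (s, s, s)
  "fccfcccfsfc" → prefix "fccfcccfsf" already present; 1 new (c)
  "fssfsfccssf" → prefix "fssfs" already present; 6 new (f, c, c, s, s, f)
  "fccfcccfs" → prefix "fccfcccfs" already present; 0 new (none)
  "fssfsscfcs" → prefix "fssfsscfc" already present; 1 new (s)
  "fcs" → prefix "fcs" already present; 0 new (none)
  "fcccscfss" → prefix "fccc" already present; 5 new (s, c, f, s, s)
Total nodes = 2 + 4 + 4 + 1 + 9 + 6 + 1 + 7 + 2 + 3 + 0 + 6 + 3 + 1 + 6 + 0 + 1 + 0 + 5 = 61

61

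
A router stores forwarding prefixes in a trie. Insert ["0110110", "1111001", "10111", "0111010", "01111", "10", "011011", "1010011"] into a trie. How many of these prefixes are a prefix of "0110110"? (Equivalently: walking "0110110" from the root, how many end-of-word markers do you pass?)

Check each prefix of "0110110" against the stored set — each match is an end-marker on the path.
Prefixes of the query that are stored words: "011011", "0110110"
Count: 2

2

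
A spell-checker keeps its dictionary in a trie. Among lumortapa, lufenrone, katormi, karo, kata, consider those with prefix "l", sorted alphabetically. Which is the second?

Words with prefix "l", in lexicographic order: "lufenrone", "lumortapa"
Position 2: lumortapa

lumortapa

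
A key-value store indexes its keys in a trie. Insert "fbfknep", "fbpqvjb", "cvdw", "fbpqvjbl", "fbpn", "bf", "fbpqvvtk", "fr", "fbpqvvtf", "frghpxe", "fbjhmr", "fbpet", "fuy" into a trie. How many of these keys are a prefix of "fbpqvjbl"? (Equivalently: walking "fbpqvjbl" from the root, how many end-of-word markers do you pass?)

2

Traverse "fbpqvjbl" character by character; count nodes along the way that are marked as word ends.
Prefixes of the query that are stored words: "fbpqvjb", "fbpqvjbl"
Count: 2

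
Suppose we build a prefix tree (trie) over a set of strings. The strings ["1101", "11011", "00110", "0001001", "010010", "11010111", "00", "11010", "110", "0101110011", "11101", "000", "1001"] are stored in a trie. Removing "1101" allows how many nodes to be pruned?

A node on "1101"'s path can go only if nothing else ends at it or branches off below it.
Every node on "1101" is still needed (e.g. by "11011"), so nothing is freed.
Nodes removed: 0

0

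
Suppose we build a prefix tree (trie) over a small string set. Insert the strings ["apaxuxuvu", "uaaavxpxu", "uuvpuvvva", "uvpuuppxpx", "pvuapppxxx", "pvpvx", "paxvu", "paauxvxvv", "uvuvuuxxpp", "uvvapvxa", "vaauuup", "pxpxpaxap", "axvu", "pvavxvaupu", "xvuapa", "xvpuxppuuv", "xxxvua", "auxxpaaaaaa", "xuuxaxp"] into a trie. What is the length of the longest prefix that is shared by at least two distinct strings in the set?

Look for the deepest trie node that still has at least two words in its subtree.
"paauxvxvv" and "paxvu" agree on "pa" (2 characters) before diverging; nothing deeper is shared.
Longest shared-prefix length: 2

2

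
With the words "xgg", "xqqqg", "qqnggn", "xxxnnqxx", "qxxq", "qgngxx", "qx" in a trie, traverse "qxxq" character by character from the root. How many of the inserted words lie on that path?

Traverse "qxxq" character by character; count nodes along the way that are marked as word ends.
Prefixes of the query that are stored words: "qx", "qxxq"
Count: 2

2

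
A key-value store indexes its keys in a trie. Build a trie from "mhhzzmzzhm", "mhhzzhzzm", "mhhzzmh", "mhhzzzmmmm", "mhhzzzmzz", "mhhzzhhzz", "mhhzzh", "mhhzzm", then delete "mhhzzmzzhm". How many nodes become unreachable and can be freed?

4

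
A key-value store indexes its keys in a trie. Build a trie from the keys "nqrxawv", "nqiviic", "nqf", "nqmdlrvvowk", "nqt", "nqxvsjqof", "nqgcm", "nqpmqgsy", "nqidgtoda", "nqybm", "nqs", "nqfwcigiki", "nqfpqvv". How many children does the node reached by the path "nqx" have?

1

The children of the "nqx" node are the distinct next characters among strings starting with "nqx".
Distinct next characters after "nqx": v.
That node has 1 child edge.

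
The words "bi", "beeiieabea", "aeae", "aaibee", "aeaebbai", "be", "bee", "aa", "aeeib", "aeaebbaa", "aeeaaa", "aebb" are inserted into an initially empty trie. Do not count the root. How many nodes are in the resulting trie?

For each word, the new-node count is its length minus the longest prefix already in the trie:
  "bi" → 2 new (b, i)
  "beeiieabea" → prefix "b" already present; 9 new (e, e, i, i, e, a, b, e, a)
  "aeae" → 4 new (a, e, a, e)
  "aaibee" → prefix "a" already present; 5 new (a, i, b, e, e)
  "aeaebbai" → prefix "aeae" already present; 4 new (b, b, a, i)
  "be" → prefix "be" already present; 0 new (none)
  "bee" → prefix "bee" already present; 0 new (none)
  "aa" → prefix "aa" already present; 0 new (none)
  "aeeib" → prefix "ae" already present; 3 new (e, i, b)
  "aeaebbaa" → prefix "aeaebba" already present; 1 new (a)
  "aeeaaa" → prefix "aee" already present; 3 new (a, a, a)
  "aebb" → prefix "ae" already present; 2 new (b, b)
Total nodes = 2 + 9 + 4 + 5 + 4 + 0 + 0 + 0 + 3 + 1 + 3 + 2 = 33

33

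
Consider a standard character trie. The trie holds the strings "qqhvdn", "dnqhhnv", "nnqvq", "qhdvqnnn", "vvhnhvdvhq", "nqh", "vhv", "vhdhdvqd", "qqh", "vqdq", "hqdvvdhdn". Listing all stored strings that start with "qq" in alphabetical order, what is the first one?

qqh

DFS of the "qq" subtree visits, in order: "qqh", "qqhvdn"
Position 1: qqh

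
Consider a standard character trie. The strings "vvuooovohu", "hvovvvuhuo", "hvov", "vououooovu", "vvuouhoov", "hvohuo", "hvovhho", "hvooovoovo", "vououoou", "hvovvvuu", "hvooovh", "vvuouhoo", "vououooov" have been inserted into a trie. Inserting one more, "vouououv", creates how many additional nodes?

2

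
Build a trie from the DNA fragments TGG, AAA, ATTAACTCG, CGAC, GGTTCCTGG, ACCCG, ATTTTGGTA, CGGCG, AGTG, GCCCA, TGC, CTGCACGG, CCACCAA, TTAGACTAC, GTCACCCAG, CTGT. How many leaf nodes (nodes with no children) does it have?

Leaves are exactly the stored words that no other stored word extends.
Those words: "AAA", "ACCCG", "AGTG", "ATTAACTCG", "ATTTTGGTA", "CCACCAA", "CGAC", "CGGCG", "CTGCACGG", "CTGT", "GCCCA", "GGTTCCTGG", "GTCACCCAG", "TGC", "TGG", "TTAGACTAC"
Leaf count: 16

16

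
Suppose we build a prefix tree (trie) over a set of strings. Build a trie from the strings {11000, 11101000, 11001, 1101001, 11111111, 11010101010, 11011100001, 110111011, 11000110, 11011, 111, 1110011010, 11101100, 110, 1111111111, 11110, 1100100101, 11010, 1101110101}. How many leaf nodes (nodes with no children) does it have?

A leaf is a node with no children — equivalently, the end of a word that is not a proper prefix of any other stored word.
Those words: "11000110", "1100100101", "1101001", "11010101010", "11011100001", "1101110101", "110111011", "1110011010", "11101000", "11101100", "11110", "1111111111"
Leaf count: 12

12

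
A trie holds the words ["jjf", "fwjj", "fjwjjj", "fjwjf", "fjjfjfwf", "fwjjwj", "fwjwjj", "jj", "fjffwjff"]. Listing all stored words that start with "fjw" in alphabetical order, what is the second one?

fjwjjj

Words with prefix "fjw", in lexicographic order: "fjwjf", "fjwjjj"
The 2nd is fjwjjj.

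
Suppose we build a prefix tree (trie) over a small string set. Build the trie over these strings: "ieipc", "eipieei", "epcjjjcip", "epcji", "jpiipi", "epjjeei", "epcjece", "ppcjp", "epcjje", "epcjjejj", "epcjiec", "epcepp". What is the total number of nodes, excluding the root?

48

Count nodes per top-level branch (shared prefixes stored once):
  'e'-branch (eipieei, epcepp, epcjece, epcji, epcjiec, epcjje, epcjjejj, epcjjjcip, epjjeei): 32 nodes
  'i'-branch (ieipc): 5 nodes
  'j'-branch (jpiipi): 6 nodes
  'p'-branch (ppcjp): 5 nodes
Sum: 48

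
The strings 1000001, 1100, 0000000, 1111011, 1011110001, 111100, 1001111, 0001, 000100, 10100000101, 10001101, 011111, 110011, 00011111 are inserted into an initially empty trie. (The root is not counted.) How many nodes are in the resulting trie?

For each word, the new-node count is its length minus the longest prefix already in the trie:
  "1000001" → 7 new (1, 0, 0, 0, 0, 0, 1)
  "1100" → prefix "1" already present; 3 new (1, 0, 0)
  "0000000" → 7 new (0, 0, 0, 0, 0, 0, 0)
  "1111011" → prefix "11" already present; 5 new (1, 1, 0, 1, 1)
  "1011110001" → prefix "10" already present; 8 new (1, 1, 1, 1, 0, 0, 0, 1)
  "111100" → prefix "11110" already present; 1 new (0)
  "1001111" → prefix "100" already present; 4 new (1, 1, 1, 1)
  "0001" → prefix "000" already present; 1 new (1)
  "000100" → prefix "0001" already present; 2 new (0, 0)
  "10100000101" → prefix "101" already present; 8 new (0, 0, 0, 0, 0, 1, 0, 1)
  "10001101" → prefix "1000" already present; 4 new (1, 1, 0, 1)
  "011111" → prefix "0" already present; 5 new (1, 1, 1, 1, 1)
  "110011" → prefix "1100" already present; 2 new (1, 1)
  "00011111" → prefix "0001" already present; 4 new (1, 1, 1, 1)
Total nodes = 7 + 3 + 7 + 5 + 8 + 1 + 4 + 1 + 2 + 8 + 4 + 5 + 2 + 4 = 61

61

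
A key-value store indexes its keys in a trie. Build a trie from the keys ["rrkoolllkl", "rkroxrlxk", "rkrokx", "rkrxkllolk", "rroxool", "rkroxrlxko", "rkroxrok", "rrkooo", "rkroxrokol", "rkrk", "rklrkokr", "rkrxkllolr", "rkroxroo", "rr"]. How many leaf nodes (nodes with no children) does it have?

11

A leaf is a node with no children — equivalently, the end of a word that is not a proper prefix of any other stored word.
Those words: "rklrkokr", "rkrk", "rkrokx", "rkroxrlxko", "rkroxrokol", "rkroxroo", "rkrxkllolk", "rkrxkllolr", "rrkoolllkl", "rrkooo", "rroxool"
Leaf count: 11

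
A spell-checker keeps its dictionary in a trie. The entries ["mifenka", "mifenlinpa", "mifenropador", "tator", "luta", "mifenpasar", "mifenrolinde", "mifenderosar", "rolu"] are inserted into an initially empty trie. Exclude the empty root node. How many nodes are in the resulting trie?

49

For each word, the new-node count is its length minus the longest prefix already in the trie:
  "mifenka" → 7 new (m, i, f, e, n, k, a)
  "mifenlinpa" → prefix "mifen" already present; 5 new (l, i, n, p, a)
  "mifenropador" → prefix "mifen" already present; 7 new (r, o, p, a, d, o, r)
  "tator" → 5 new (t, a, t, o, r)
  "luta" → 4 new (l, u, t, a)
  "mifenpasar" → prefix "mifen" already present; 5 new (p, a, s, a, r)
  "mifenrolinde" → prefix "mifenro" already present; 5 new (l, i, n, d, e)
  "mifenderosar" → prefix "mifen" already present; 7 new (d, e, r, o, s, a, r)
  "rolu" → 4 new (r, o, l, u)
Total nodes = 7 + 5 + 7 + 5 + 4 + 5 + 5 + 7 + 4 = 49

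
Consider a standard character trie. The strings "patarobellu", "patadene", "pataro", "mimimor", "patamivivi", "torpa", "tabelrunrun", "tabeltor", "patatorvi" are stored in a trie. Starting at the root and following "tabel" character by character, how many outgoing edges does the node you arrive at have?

2

The children of the "tabel" node are the distinct next characters among strings starting with "tabel".
Distinct next characters after "tabel": r, t.
That node has 2 child edges.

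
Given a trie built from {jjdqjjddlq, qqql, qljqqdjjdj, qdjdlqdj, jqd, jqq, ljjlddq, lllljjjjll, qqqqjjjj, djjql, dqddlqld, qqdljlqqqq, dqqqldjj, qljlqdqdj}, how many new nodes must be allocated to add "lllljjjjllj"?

The longest prefix of "lllljjjjllj" already in the trie is "lllljjjjll" (length 10).
New nodes needed: |"lllljjjjllj"| − 10 = 11 − 10 = 1.

1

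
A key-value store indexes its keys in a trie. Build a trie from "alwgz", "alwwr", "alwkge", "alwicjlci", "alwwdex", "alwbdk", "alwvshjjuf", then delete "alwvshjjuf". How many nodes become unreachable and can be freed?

After clearing the end-marker at "alwvshjjuf", prune upward until reaching a node still needed by another word.
The suffix "vshjjuf" (7 nodes) is used only by "alwvshjjuf"; the node for "alw" still has the child "g", so pruning stops there.
Nodes removed: 7

7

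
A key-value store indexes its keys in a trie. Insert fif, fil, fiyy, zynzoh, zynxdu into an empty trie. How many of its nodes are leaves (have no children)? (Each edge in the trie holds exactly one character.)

5

A leaf is a node with no children — equivalently, the end of a word that is not a proper prefix of any other stored word.
Those words: "fif", "fil", "fiyy", "zynxdu", "zynzoh"
Leaf count: 5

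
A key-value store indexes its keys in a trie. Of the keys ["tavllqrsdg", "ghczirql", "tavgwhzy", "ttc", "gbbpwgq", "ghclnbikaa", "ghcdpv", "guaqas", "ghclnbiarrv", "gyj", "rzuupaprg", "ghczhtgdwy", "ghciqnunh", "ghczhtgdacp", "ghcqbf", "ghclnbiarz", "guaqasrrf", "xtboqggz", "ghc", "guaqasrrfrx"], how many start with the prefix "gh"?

10

Traverse to the node for "gh", then collect every word in that subtree.
Matches: "ghc", "ghcdpv", "ghciqnunh", "ghclnbiarrv", "ghclnbiarz", "ghclnbikaa", "ghcqbf", "ghczhtgdacp", "ghczhtgdwy", "ghczirql"
Count: 10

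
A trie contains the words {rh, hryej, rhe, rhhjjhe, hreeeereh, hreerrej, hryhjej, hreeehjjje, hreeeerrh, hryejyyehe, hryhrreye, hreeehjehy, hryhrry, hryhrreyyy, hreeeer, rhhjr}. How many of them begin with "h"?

Walk to "h"; the words in its subtree are exactly those with that prefix.
Words under "h": hreeeer, hreeeereh, hreeeerrh, hreeehjehy, hreeehjjje, hreerrej, hryej, hryejyyehe, hryhjej, hryhrreye, hryhrreyyy, hryhrry
Count: 12

12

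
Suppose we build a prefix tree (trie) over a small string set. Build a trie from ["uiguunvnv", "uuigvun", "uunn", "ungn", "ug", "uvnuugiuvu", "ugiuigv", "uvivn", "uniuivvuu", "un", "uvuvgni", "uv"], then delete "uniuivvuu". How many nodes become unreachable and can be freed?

Walk "uniuivvuu" from the leaf back toward the root, removing each node that no remaining word uses.
The suffix "iuivvuu" (7 nodes) is used only by "uniuivvuu"; the node for "un" still has the child "g", so pruning stops there.
Nodes removed: 7

7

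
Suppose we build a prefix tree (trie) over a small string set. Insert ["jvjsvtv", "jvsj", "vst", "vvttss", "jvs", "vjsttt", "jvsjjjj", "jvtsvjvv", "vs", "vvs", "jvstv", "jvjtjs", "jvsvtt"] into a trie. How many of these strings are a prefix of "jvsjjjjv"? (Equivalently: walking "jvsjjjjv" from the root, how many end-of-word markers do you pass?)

3

Traverse "jvsjjjjv" character by character; count nodes along the way that are marked as word ends.
Prefixes of the query that are stored words: "jvs", "jvsj", "jvsjjjj"
Count: 3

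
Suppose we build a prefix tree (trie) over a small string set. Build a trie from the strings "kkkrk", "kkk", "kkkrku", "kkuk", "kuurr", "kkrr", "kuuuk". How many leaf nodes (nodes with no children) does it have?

Leaves are exactly the stored words that no other stored word extends.
Those words: "kkkrku", "kkrr", "kkuk", "kuurr", "kuuuk"
Leaf count: 5

5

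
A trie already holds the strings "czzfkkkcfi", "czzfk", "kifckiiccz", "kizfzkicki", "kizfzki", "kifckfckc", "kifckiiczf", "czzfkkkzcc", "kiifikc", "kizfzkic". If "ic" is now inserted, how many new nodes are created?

No existing word starts with "i", so every character of "ic" needs a new node.
2 − 0 = 2 new nodes.

2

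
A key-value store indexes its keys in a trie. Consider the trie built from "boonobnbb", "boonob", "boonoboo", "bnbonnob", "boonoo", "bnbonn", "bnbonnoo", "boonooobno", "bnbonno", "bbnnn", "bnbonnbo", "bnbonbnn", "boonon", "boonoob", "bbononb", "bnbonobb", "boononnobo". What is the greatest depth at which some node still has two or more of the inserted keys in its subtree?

7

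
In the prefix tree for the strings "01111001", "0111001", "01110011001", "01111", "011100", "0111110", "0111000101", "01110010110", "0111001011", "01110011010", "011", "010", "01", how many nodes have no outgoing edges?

7

A leaf is a node with no children — equivalently, the end of a word that is not a proper prefix of any other stored word.
Those words: "010", "0111000101", "01110010110", "01110011001", "01110011010", "01111001", "0111110"
Leaf count: 7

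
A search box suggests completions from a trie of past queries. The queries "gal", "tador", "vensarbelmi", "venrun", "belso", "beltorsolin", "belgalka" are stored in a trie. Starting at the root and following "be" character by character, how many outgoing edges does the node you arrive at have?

The children of the "be" node are the distinct next characters among strings starting with "be".
Distinct next characters after "be": l.
That node has 1 child edge.

1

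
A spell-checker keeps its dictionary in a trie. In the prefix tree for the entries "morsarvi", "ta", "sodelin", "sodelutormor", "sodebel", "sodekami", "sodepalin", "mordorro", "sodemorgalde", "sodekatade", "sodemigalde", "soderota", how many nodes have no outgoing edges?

Leaves are exactly the stored words that no other stored word extends.
Those words: "mordorro", "morsarvi", "sodebel", "sodekami", "sodekatade", "sodelin", "sodelutormor", "sodemigalde", "sodemorgalde", "sodepalin", "soderota", "ta"
Leaf count: 12

12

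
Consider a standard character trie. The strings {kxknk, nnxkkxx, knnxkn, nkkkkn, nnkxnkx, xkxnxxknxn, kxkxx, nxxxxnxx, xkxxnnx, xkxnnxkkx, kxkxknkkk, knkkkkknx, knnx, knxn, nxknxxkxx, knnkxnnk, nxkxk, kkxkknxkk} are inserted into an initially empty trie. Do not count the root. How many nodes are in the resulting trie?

91

Count nodes per top-level branch (shared prefixes stored once):
  'k'-branch (kkxkknxkk, knkkkkknx, knnkxnnk, knnx, knnxkn, knxn, kxknk, kxkxknkkk, kxkxx): 39 nodes
  'n'-branch (nkkkkn, nnkxnkx, nnxkkxx, nxknxxkxx, nxkxk, nxxxxnxx): 33 nodes
  'x'-branch (xkxnnxkkx, xkxnxxknxn, xkxxnnx): 19 nodes
Sum: 91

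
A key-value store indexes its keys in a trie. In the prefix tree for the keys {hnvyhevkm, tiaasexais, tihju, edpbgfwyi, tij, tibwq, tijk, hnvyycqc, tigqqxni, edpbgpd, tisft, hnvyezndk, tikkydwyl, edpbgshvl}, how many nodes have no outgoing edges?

A leaf is a node with no children — equivalently, the end of a word that is not a proper prefix of any other stored word.
Those words: "edpbgfwyi", "edpbgpd", "edpbgshvl", "hnvyezndk", "hnvyhevkm", "hnvyycqc", "tiaasexais", "tibwq", "tigqqxni", "tihju", "tijk", "tikkydwyl", "tisft"
Leaf count: 13

13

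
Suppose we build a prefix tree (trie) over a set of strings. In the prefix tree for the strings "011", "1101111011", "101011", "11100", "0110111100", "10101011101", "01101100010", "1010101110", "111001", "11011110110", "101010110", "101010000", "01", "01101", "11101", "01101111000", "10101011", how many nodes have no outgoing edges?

A leaf is a node with no children — equivalently, the end of a word that is not a proper prefix of any other stored word.
Those words: "01101100010", "01101111000", "101010000", "101010110", "10101011101", "101011", "11011110110", "111001", "11101"
Leaf count: 9

9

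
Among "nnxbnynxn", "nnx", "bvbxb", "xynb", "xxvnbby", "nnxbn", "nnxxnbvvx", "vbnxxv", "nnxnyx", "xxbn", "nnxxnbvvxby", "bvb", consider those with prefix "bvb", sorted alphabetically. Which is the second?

bvbxb

Filter for "bvb…" and sort: "bvb", "bvbxb"
Position 2: bvbxb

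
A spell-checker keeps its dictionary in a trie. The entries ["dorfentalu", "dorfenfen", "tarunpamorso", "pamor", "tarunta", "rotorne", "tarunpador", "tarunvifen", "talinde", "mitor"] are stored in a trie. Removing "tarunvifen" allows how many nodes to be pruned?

5

Walk "tarunvifen" from the leaf back toward the root, removing each node that no remaining word uses.
The suffix "vifen" (5 nodes) is used only by "tarunvifen"; the node for "tarun" still has the child "p", so pruning stops there.
Nodes removed: 5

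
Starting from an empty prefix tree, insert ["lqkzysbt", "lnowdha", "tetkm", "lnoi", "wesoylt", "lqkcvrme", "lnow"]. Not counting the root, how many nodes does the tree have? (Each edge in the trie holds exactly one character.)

32

Trie structure (* marks end of a word):
(root)
├─ l
│  ├─ n
│  │  └─ o
│  │     ├─ i *
│  │     └─ w *
│  │        └─ d
│  │           └─ h
│  │              └─ a *
│  └─ q
│     └─ k
│        ├─ c
│        │  └─ v
│        │     └─ r
│        │        └─ m
│        │           └─ e *
│        └─ z
│           └─ y
│              └─ s
│                 └─ b
│                    └─ t *
├─ t
│  └─ e
│     └─ t
│        └─ k
│           └─ m *
└─ w
   └─ e
      └─ s
         └─ o
            └─ y
               └─ l
                  └─ t *
Counting every labelled node above: 32.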